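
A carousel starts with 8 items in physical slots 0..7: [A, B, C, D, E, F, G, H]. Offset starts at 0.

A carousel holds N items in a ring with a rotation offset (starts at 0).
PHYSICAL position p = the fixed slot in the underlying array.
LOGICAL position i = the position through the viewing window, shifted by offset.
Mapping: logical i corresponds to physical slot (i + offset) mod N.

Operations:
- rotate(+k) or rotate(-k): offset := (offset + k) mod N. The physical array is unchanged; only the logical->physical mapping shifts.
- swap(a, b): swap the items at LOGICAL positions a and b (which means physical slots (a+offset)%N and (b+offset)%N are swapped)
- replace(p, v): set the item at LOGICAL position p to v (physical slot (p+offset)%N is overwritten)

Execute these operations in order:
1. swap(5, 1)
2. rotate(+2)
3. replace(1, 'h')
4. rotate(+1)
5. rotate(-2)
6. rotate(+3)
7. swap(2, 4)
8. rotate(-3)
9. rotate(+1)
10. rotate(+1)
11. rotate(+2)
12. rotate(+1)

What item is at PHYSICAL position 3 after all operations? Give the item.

Answer: h

Derivation:
After op 1 (swap(5, 1)): offset=0, physical=[A,F,C,D,E,B,G,H], logical=[A,F,C,D,E,B,G,H]
After op 2 (rotate(+2)): offset=2, physical=[A,F,C,D,E,B,G,H], logical=[C,D,E,B,G,H,A,F]
After op 3 (replace(1, 'h')): offset=2, physical=[A,F,C,h,E,B,G,H], logical=[C,h,E,B,G,H,A,F]
After op 4 (rotate(+1)): offset=3, physical=[A,F,C,h,E,B,G,H], logical=[h,E,B,G,H,A,F,C]
After op 5 (rotate(-2)): offset=1, physical=[A,F,C,h,E,B,G,H], logical=[F,C,h,E,B,G,H,A]
After op 6 (rotate(+3)): offset=4, physical=[A,F,C,h,E,B,G,H], logical=[E,B,G,H,A,F,C,h]
After op 7 (swap(2, 4)): offset=4, physical=[G,F,C,h,E,B,A,H], logical=[E,B,A,H,G,F,C,h]
After op 8 (rotate(-3)): offset=1, physical=[G,F,C,h,E,B,A,H], logical=[F,C,h,E,B,A,H,G]
After op 9 (rotate(+1)): offset=2, physical=[G,F,C,h,E,B,A,H], logical=[C,h,E,B,A,H,G,F]
After op 10 (rotate(+1)): offset=3, physical=[G,F,C,h,E,B,A,H], logical=[h,E,B,A,H,G,F,C]
After op 11 (rotate(+2)): offset=5, physical=[G,F,C,h,E,B,A,H], logical=[B,A,H,G,F,C,h,E]
After op 12 (rotate(+1)): offset=6, physical=[G,F,C,h,E,B,A,H], logical=[A,H,G,F,C,h,E,B]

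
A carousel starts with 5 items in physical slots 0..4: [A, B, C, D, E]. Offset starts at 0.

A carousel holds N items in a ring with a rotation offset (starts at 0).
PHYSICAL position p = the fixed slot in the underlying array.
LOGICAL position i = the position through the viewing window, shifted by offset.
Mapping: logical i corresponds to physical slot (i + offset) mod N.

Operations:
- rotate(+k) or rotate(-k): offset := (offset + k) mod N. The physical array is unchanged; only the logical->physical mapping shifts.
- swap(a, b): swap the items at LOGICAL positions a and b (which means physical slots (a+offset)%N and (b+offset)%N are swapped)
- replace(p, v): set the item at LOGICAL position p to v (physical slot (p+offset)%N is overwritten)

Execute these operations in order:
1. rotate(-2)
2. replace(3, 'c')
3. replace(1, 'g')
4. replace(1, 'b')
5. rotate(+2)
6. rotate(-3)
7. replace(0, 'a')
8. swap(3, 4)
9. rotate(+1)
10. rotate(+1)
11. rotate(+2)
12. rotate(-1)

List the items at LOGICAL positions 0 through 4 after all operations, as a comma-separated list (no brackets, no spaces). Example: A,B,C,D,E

Answer: c,A,a,D,b

Derivation:
After op 1 (rotate(-2)): offset=3, physical=[A,B,C,D,E], logical=[D,E,A,B,C]
After op 2 (replace(3, 'c')): offset=3, physical=[A,c,C,D,E], logical=[D,E,A,c,C]
After op 3 (replace(1, 'g')): offset=3, physical=[A,c,C,D,g], logical=[D,g,A,c,C]
After op 4 (replace(1, 'b')): offset=3, physical=[A,c,C,D,b], logical=[D,b,A,c,C]
After op 5 (rotate(+2)): offset=0, physical=[A,c,C,D,b], logical=[A,c,C,D,b]
After op 6 (rotate(-3)): offset=2, physical=[A,c,C,D,b], logical=[C,D,b,A,c]
After op 7 (replace(0, 'a')): offset=2, physical=[A,c,a,D,b], logical=[a,D,b,A,c]
After op 8 (swap(3, 4)): offset=2, physical=[c,A,a,D,b], logical=[a,D,b,c,A]
After op 9 (rotate(+1)): offset=3, physical=[c,A,a,D,b], logical=[D,b,c,A,a]
After op 10 (rotate(+1)): offset=4, physical=[c,A,a,D,b], logical=[b,c,A,a,D]
After op 11 (rotate(+2)): offset=1, physical=[c,A,a,D,b], logical=[A,a,D,b,c]
After op 12 (rotate(-1)): offset=0, physical=[c,A,a,D,b], logical=[c,A,a,D,b]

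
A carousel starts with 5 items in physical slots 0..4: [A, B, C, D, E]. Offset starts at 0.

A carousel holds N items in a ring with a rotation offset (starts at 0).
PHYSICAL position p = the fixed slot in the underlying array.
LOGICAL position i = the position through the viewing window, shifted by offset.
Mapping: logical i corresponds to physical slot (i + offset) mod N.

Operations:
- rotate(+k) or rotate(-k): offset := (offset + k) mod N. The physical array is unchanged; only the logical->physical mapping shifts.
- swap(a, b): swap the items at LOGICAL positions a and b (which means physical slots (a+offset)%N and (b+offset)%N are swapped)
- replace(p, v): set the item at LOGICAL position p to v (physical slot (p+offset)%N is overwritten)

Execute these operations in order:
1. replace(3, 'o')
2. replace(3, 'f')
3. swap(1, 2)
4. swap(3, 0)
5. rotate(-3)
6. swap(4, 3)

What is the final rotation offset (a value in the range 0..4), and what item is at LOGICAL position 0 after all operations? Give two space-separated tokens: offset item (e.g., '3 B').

After op 1 (replace(3, 'o')): offset=0, physical=[A,B,C,o,E], logical=[A,B,C,o,E]
After op 2 (replace(3, 'f')): offset=0, physical=[A,B,C,f,E], logical=[A,B,C,f,E]
After op 3 (swap(1, 2)): offset=0, physical=[A,C,B,f,E], logical=[A,C,B,f,E]
After op 4 (swap(3, 0)): offset=0, physical=[f,C,B,A,E], logical=[f,C,B,A,E]
After op 5 (rotate(-3)): offset=2, physical=[f,C,B,A,E], logical=[B,A,E,f,C]
After op 6 (swap(4, 3)): offset=2, physical=[C,f,B,A,E], logical=[B,A,E,C,f]

Answer: 2 B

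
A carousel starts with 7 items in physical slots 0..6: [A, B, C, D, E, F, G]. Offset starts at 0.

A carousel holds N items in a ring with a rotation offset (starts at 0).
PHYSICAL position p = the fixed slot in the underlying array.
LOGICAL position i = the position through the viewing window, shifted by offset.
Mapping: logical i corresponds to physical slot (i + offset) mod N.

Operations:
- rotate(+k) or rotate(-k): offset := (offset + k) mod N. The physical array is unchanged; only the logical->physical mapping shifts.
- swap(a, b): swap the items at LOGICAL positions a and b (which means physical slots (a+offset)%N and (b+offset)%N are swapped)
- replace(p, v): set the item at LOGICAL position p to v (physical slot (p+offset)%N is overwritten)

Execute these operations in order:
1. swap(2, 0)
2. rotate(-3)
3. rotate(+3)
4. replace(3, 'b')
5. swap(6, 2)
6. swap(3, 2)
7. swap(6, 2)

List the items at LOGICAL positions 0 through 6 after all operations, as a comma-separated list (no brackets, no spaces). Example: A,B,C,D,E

Answer: C,B,A,G,E,F,b

Derivation:
After op 1 (swap(2, 0)): offset=0, physical=[C,B,A,D,E,F,G], logical=[C,B,A,D,E,F,G]
After op 2 (rotate(-3)): offset=4, physical=[C,B,A,D,E,F,G], logical=[E,F,G,C,B,A,D]
After op 3 (rotate(+3)): offset=0, physical=[C,B,A,D,E,F,G], logical=[C,B,A,D,E,F,G]
After op 4 (replace(3, 'b')): offset=0, physical=[C,B,A,b,E,F,G], logical=[C,B,A,b,E,F,G]
After op 5 (swap(6, 2)): offset=0, physical=[C,B,G,b,E,F,A], logical=[C,B,G,b,E,F,A]
After op 6 (swap(3, 2)): offset=0, physical=[C,B,b,G,E,F,A], logical=[C,B,b,G,E,F,A]
After op 7 (swap(6, 2)): offset=0, physical=[C,B,A,G,E,F,b], logical=[C,B,A,G,E,F,b]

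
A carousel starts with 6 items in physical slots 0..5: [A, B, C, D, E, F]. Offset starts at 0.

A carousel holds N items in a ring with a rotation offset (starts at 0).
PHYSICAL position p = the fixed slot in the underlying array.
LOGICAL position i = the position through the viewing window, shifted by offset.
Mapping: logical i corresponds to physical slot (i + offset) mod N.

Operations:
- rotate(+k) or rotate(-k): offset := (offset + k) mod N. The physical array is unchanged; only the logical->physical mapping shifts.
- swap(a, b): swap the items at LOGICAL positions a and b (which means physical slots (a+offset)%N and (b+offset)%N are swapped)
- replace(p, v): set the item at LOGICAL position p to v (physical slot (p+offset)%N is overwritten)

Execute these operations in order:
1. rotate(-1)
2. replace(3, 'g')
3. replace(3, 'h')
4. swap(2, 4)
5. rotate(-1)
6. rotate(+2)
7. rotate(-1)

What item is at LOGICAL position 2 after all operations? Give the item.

After op 1 (rotate(-1)): offset=5, physical=[A,B,C,D,E,F], logical=[F,A,B,C,D,E]
After op 2 (replace(3, 'g')): offset=5, physical=[A,B,g,D,E,F], logical=[F,A,B,g,D,E]
After op 3 (replace(3, 'h')): offset=5, physical=[A,B,h,D,E,F], logical=[F,A,B,h,D,E]
After op 4 (swap(2, 4)): offset=5, physical=[A,D,h,B,E,F], logical=[F,A,D,h,B,E]
After op 5 (rotate(-1)): offset=4, physical=[A,D,h,B,E,F], logical=[E,F,A,D,h,B]
After op 6 (rotate(+2)): offset=0, physical=[A,D,h,B,E,F], logical=[A,D,h,B,E,F]
After op 7 (rotate(-1)): offset=5, physical=[A,D,h,B,E,F], logical=[F,A,D,h,B,E]

Answer: D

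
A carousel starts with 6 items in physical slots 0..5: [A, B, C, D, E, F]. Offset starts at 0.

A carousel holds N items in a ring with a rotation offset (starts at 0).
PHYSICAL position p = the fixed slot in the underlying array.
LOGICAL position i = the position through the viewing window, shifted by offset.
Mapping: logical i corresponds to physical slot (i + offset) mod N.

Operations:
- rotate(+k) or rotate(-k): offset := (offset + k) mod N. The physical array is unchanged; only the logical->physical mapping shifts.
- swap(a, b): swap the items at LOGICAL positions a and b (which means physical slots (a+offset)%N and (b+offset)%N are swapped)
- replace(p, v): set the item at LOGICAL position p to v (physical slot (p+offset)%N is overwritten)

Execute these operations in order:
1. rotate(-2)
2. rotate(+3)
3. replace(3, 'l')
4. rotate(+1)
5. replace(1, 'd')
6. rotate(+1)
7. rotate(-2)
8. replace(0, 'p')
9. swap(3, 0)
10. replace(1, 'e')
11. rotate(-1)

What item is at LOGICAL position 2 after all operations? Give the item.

After op 1 (rotate(-2)): offset=4, physical=[A,B,C,D,E,F], logical=[E,F,A,B,C,D]
After op 2 (rotate(+3)): offset=1, physical=[A,B,C,D,E,F], logical=[B,C,D,E,F,A]
After op 3 (replace(3, 'l')): offset=1, physical=[A,B,C,D,l,F], logical=[B,C,D,l,F,A]
After op 4 (rotate(+1)): offset=2, physical=[A,B,C,D,l,F], logical=[C,D,l,F,A,B]
After op 5 (replace(1, 'd')): offset=2, physical=[A,B,C,d,l,F], logical=[C,d,l,F,A,B]
After op 6 (rotate(+1)): offset=3, physical=[A,B,C,d,l,F], logical=[d,l,F,A,B,C]
After op 7 (rotate(-2)): offset=1, physical=[A,B,C,d,l,F], logical=[B,C,d,l,F,A]
After op 8 (replace(0, 'p')): offset=1, physical=[A,p,C,d,l,F], logical=[p,C,d,l,F,A]
After op 9 (swap(3, 0)): offset=1, physical=[A,l,C,d,p,F], logical=[l,C,d,p,F,A]
After op 10 (replace(1, 'e')): offset=1, physical=[A,l,e,d,p,F], logical=[l,e,d,p,F,A]
After op 11 (rotate(-1)): offset=0, physical=[A,l,e,d,p,F], logical=[A,l,e,d,p,F]

Answer: e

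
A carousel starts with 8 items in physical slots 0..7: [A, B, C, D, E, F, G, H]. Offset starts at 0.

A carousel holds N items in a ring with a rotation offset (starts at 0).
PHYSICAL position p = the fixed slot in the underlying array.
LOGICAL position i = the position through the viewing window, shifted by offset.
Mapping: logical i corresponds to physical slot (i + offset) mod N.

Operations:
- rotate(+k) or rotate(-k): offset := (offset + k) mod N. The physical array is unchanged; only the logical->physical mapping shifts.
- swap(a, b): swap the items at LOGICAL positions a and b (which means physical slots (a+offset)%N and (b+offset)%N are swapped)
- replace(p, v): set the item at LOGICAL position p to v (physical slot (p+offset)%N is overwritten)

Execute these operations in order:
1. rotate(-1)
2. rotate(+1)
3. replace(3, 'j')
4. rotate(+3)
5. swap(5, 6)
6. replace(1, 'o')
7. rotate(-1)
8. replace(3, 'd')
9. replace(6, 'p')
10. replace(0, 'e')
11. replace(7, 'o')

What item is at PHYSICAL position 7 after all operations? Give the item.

Answer: H

Derivation:
After op 1 (rotate(-1)): offset=7, physical=[A,B,C,D,E,F,G,H], logical=[H,A,B,C,D,E,F,G]
After op 2 (rotate(+1)): offset=0, physical=[A,B,C,D,E,F,G,H], logical=[A,B,C,D,E,F,G,H]
After op 3 (replace(3, 'j')): offset=0, physical=[A,B,C,j,E,F,G,H], logical=[A,B,C,j,E,F,G,H]
After op 4 (rotate(+3)): offset=3, physical=[A,B,C,j,E,F,G,H], logical=[j,E,F,G,H,A,B,C]
After op 5 (swap(5, 6)): offset=3, physical=[B,A,C,j,E,F,G,H], logical=[j,E,F,G,H,B,A,C]
After op 6 (replace(1, 'o')): offset=3, physical=[B,A,C,j,o,F,G,H], logical=[j,o,F,G,H,B,A,C]
After op 7 (rotate(-1)): offset=2, physical=[B,A,C,j,o,F,G,H], logical=[C,j,o,F,G,H,B,A]
After op 8 (replace(3, 'd')): offset=2, physical=[B,A,C,j,o,d,G,H], logical=[C,j,o,d,G,H,B,A]
After op 9 (replace(6, 'p')): offset=2, physical=[p,A,C,j,o,d,G,H], logical=[C,j,o,d,G,H,p,A]
After op 10 (replace(0, 'e')): offset=2, physical=[p,A,e,j,o,d,G,H], logical=[e,j,o,d,G,H,p,A]
After op 11 (replace(7, 'o')): offset=2, physical=[p,o,e,j,o,d,G,H], logical=[e,j,o,d,G,H,p,o]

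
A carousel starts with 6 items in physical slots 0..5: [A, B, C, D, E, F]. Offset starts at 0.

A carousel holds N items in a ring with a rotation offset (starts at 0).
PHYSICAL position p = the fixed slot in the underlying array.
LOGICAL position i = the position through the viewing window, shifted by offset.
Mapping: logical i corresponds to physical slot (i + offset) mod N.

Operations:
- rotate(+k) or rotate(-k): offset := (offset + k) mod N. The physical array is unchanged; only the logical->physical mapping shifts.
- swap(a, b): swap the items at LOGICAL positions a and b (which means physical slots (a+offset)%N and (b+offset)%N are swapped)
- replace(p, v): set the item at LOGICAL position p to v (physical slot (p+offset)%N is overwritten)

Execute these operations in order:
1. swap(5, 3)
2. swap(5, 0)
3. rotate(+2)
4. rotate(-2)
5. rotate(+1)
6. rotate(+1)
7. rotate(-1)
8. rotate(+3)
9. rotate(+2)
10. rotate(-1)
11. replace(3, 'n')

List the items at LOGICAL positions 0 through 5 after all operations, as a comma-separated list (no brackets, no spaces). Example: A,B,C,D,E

Answer: A,D,B,n,F,E

Derivation:
After op 1 (swap(5, 3)): offset=0, physical=[A,B,C,F,E,D], logical=[A,B,C,F,E,D]
After op 2 (swap(5, 0)): offset=0, physical=[D,B,C,F,E,A], logical=[D,B,C,F,E,A]
After op 3 (rotate(+2)): offset=2, physical=[D,B,C,F,E,A], logical=[C,F,E,A,D,B]
After op 4 (rotate(-2)): offset=0, physical=[D,B,C,F,E,A], logical=[D,B,C,F,E,A]
After op 5 (rotate(+1)): offset=1, physical=[D,B,C,F,E,A], logical=[B,C,F,E,A,D]
After op 6 (rotate(+1)): offset=2, physical=[D,B,C,F,E,A], logical=[C,F,E,A,D,B]
After op 7 (rotate(-1)): offset=1, physical=[D,B,C,F,E,A], logical=[B,C,F,E,A,D]
After op 8 (rotate(+3)): offset=4, physical=[D,B,C,F,E,A], logical=[E,A,D,B,C,F]
After op 9 (rotate(+2)): offset=0, physical=[D,B,C,F,E,A], logical=[D,B,C,F,E,A]
After op 10 (rotate(-1)): offset=5, physical=[D,B,C,F,E,A], logical=[A,D,B,C,F,E]
After op 11 (replace(3, 'n')): offset=5, physical=[D,B,n,F,E,A], logical=[A,D,B,n,F,E]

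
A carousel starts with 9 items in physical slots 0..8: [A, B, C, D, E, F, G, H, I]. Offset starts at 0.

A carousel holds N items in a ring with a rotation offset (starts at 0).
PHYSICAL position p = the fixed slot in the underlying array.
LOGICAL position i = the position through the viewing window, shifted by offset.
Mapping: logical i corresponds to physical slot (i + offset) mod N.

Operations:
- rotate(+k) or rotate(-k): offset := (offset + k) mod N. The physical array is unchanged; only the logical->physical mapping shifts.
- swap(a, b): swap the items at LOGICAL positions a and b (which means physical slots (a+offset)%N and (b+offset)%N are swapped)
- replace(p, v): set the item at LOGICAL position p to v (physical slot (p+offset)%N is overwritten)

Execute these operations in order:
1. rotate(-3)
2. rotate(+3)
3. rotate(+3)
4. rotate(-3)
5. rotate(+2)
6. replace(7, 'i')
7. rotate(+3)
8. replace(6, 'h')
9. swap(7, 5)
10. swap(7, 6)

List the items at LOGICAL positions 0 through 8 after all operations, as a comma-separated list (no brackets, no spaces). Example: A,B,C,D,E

After op 1 (rotate(-3)): offset=6, physical=[A,B,C,D,E,F,G,H,I], logical=[G,H,I,A,B,C,D,E,F]
After op 2 (rotate(+3)): offset=0, physical=[A,B,C,D,E,F,G,H,I], logical=[A,B,C,D,E,F,G,H,I]
After op 3 (rotate(+3)): offset=3, physical=[A,B,C,D,E,F,G,H,I], logical=[D,E,F,G,H,I,A,B,C]
After op 4 (rotate(-3)): offset=0, physical=[A,B,C,D,E,F,G,H,I], logical=[A,B,C,D,E,F,G,H,I]
After op 5 (rotate(+2)): offset=2, physical=[A,B,C,D,E,F,G,H,I], logical=[C,D,E,F,G,H,I,A,B]
After op 6 (replace(7, 'i')): offset=2, physical=[i,B,C,D,E,F,G,H,I], logical=[C,D,E,F,G,H,I,i,B]
After op 7 (rotate(+3)): offset=5, physical=[i,B,C,D,E,F,G,H,I], logical=[F,G,H,I,i,B,C,D,E]
After op 8 (replace(6, 'h')): offset=5, physical=[i,B,h,D,E,F,G,H,I], logical=[F,G,H,I,i,B,h,D,E]
After op 9 (swap(7, 5)): offset=5, physical=[i,D,h,B,E,F,G,H,I], logical=[F,G,H,I,i,D,h,B,E]
After op 10 (swap(7, 6)): offset=5, physical=[i,D,B,h,E,F,G,H,I], logical=[F,G,H,I,i,D,B,h,E]

Answer: F,G,H,I,i,D,B,h,E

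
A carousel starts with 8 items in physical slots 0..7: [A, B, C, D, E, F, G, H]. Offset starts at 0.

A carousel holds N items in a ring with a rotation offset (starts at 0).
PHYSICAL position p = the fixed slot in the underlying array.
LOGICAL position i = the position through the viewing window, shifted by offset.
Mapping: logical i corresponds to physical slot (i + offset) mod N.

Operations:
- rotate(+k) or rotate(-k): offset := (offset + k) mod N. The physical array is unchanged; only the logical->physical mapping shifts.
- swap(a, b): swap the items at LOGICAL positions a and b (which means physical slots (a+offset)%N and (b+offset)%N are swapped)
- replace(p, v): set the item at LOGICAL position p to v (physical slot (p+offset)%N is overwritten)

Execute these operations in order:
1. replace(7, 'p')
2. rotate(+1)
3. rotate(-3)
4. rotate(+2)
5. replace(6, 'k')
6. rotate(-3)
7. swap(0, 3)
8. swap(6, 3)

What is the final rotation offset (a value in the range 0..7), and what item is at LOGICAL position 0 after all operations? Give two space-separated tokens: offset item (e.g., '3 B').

After op 1 (replace(7, 'p')): offset=0, physical=[A,B,C,D,E,F,G,p], logical=[A,B,C,D,E,F,G,p]
After op 2 (rotate(+1)): offset=1, physical=[A,B,C,D,E,F,G,p], logical=[B,C,D,E,F,G,p,A]
After op 3 (rotate(-3)): offset=6, physical=[A,B,C,D,E,F,G,p], logical=[G,p,A,B,C,D,E,F]
After op 4 (rotate(+2)): offset=0, physical=[A,B,C,D,E,F,G,p], logical=[A,B,C,D,E,F,G,p]
After op 5 (replace(6, 'k')): offset=0, physical=[A,B,C,D,E,F,k,p], logical=[A,B,C,D,E,F,k,p]
After op 6 (rotate(-3)): offset=5, physical=[A,B,C,D,E,F,k,p], logical=[F,k,p,A,B,C,D,E]
After op 7 (swap(0, 3)): offset=5, physical=[F,B,C,D,E,A,k,p], logical=[A,k,p,F,B,C,D,E]
After op 8 (swap(6, 3)): offset=5, physical=[D,B,C,F,E,A,k,p], logical=[A,k,p,D,B,C,F,E]

Answer: 5 A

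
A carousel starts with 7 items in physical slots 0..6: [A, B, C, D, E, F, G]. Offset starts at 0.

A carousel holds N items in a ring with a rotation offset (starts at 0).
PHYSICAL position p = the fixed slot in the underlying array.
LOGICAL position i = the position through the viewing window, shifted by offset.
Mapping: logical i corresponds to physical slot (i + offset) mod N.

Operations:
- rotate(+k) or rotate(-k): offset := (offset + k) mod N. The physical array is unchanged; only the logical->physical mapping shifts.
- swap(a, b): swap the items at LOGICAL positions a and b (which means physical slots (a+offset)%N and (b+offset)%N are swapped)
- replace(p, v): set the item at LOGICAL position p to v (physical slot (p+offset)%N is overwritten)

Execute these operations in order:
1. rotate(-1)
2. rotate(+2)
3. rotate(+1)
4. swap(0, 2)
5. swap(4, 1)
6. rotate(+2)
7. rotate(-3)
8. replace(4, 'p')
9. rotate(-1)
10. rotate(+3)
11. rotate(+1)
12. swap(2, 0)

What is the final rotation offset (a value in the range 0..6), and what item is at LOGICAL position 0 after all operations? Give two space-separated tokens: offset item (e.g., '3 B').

After op 1 (rotate(-1)): offset=6, physical=[A,B,C,D,E,F,G], logical=[G,A,B,C,D,E,F]
After op 2 (rotate(+2)): offset=1, physical=[A,B,C,D,E,F,G], logical=[B,C,D,E,F,G,A]
After op 3 (rotate(+1)): offset=2, physical=[A,B,C,D,E,F,G], logical=[C,D,E,F,G,A,B]
After op 4 (swap(0, 2)): offset=2, physical=[A,B,E,D,C,F,G], logical=[E,D,C,F,G,A,B]
After op 5 (swap(4, 1)): offset=2, physical=[A,B,E,G,C,F,D], logical=[E,G,C,F,D,A,B]
After op 6 (rotate(+2)): offset=4, physical=[A,B,E,G,C,F,D], logical=[C,F,D,A,B,E,G]
After op 7 (rotate(-3)): offset=1, physical=[A,B,E,G,C,F,D], logical=[B,E,G,C,F,D,A]
After op 8 (replace(4, 'p')): offset=1, physical=[A,B,E,G,C,p,D], logical=[B,E,G,C,p,D,A]
After op 9 (rotate(-1)): offset=0, physical=[A,B,E,G,C,p,D], logical=[A,B,E,G,C,p,D]
After op 10 (rotate(+3)): offset=3, physical=[A,B,E,G,C,p,D], logical=[G,C,p,D,A,B,E]
After op 11 (rotate(+1)): offset=4, physical=[A,B,E,G,C,p,D], logical=[C,p,D,A,B,E,G]
After op 12 (swap(2, 0)): offset=4, physical=[A,B,E,G,D,p,C], logical=[D,p,C,A,B,E,G]

Answer: 4 D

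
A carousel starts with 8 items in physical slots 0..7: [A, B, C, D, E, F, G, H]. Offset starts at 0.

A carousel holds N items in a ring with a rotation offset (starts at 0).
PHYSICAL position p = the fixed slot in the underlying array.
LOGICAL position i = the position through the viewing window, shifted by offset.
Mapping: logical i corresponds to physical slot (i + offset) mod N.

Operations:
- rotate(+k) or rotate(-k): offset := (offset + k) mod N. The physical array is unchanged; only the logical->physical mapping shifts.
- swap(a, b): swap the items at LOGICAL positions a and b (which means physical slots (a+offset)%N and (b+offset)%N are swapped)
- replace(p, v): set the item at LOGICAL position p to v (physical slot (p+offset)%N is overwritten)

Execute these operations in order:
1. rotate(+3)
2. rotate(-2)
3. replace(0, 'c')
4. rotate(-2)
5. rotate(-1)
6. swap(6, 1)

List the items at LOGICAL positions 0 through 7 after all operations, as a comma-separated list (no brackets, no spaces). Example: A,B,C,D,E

After op 1 (rotate(+3)): offset=3, physical=[A,B,C,D,E,F,G,H], logical=[D,E,F,G,H,A,B,C]
After op 2 (rotate(-2)): offset=1, physical=[A,B,C,D,E,F,G,H], logical=[B,C,D,E,F,G,H,A]
After op 3 (replace(0, 'c')): offset=1, physical=[A,c,C,D,E,F,G,H], logical=[c,C,D,E,F,G,H,A]
After op 4 (rotate(-2)): offset=7, physical=[A,c,C,D,E,F,G,H], logical=[H,A,c,C,D,E,F,G]
After op 5 (rotate(-1)): offset=6, physical=[A,c,C,D,E,F,G,H], logical=[G,H,A,c,C,D,E,F]
After op 6 (swap(6, 1)): offset=6, physical=[A,c,C,D,H,F,G,E], logical=[G,E,A,c,C,D,H,F]

Answer: G,E,A,c,C,D,H,F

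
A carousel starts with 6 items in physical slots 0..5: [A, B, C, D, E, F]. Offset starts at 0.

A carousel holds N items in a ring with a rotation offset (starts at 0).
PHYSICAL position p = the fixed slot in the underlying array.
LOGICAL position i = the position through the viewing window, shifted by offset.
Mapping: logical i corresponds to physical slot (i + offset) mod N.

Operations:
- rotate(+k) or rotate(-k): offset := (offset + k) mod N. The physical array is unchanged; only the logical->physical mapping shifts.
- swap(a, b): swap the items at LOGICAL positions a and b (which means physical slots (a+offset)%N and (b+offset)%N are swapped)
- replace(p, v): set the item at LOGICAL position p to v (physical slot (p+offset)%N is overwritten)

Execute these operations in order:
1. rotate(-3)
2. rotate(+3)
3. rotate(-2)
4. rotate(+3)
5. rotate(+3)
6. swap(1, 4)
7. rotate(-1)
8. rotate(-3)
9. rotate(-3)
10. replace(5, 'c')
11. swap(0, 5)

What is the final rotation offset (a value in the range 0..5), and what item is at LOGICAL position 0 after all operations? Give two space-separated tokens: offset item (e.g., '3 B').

Answer: 3 c

Derivation:
After op 1 (rotate(-3)): offset=3, physical=[A,B,C,D,E,F], logical=[D,E,F,A,B,C]
After op 2 (rotate(+3)): offset=0, physical=[A,B,C,D,E,F], logical=[A,B,C,D,E,F]
After op 3 (rotate(-2)): offset=4, physical=[A,B,C,D,E,F], logical=[E,F,A,B,C,D]
After op 4 (rotate(+3)): offset=1, physical=[A,B,C,D,E,F], logical=[B,C,D,E,F,A]
After op 5 (rotate(+3)): offset=4, physical=[A,B,C,D,E,F], logical=[E,F,A,B,C,D]
After op 6 (swap(1, 4)): offset=4, physical=[A,B,F,D,E,C], logical=[E,C,A,B,F,D]
After op 7 (rotate(-1)): offset=3, physical=[A,B,F,D,E,C], logical=[D,E,C,A,B,F]
After op 8 (rotate(-3)): offset=0, physical=[A,B,F,D,E,C], logical=[A,B,F,D,E,C]
After op 9 (rotate(-3)): offset=3, physical=[A,B,F,D,E,C], logical=[D,E,C,A,B,F]
After op 10 (replace(5, 'c')): offset=3, physical=[A,B,c,D,E,C], logical=[D,E,C,A,B,c]
After op 11 (swap(0, 5)): offset=3, physical=[A,B,D,c,E,C], logical=[c,E,C,A,B,D]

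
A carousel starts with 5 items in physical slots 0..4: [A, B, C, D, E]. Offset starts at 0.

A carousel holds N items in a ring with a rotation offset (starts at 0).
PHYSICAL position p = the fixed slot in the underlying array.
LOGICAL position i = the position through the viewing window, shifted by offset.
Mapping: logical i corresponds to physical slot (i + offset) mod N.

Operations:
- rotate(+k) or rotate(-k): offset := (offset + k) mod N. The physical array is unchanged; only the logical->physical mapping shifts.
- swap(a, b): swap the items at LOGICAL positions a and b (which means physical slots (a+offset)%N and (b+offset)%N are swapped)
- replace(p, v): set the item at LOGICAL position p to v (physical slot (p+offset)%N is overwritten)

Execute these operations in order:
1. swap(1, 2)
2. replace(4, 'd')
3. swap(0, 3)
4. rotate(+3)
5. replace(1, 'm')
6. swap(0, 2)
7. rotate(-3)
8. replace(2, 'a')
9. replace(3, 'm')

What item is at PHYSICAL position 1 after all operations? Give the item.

Answer: C

Derivation:
After op 1 (swap(1, 2)): offset=0, physical=[A,C,B,D,E], logical=[A,C,B,D,E]
After op 2 (replace(4, 'd')): offset=0, physical=[A,C,B,D,d], logical=[A,C,B,D,d]
After op 3 (swap(0, 3)): offset=0, physical=[D,C,B,A,d], logical=[D,C,B,A,d]
After op 4 (rotate(+3)): offset=3, physical=[D,C,B,A,d], logical=[A,d,D,C,B]
After op 5 (replace(1, 'm')): offset=3, physical=[D,C,B,A,m], logical=[A,m,D,C,B]
After op 6 (swap(0, 2)): offset=3, physical=[A,C,B,D,m], logical=[D,m,A,C,B]
After op 7 (rotate(-3)): offset=0, physical=[A,C,B,D,m], logical=[A,C,B,D,m]
After op 8 (replace(2, 'a')): offset=0, physical=[A,C,a,D,m], logical=[A,C,a,D,m]
After op 9 (replace(3, 'm')): offset=0, physical=[A,C,a,m,m], logical=[A,C,a,m,m]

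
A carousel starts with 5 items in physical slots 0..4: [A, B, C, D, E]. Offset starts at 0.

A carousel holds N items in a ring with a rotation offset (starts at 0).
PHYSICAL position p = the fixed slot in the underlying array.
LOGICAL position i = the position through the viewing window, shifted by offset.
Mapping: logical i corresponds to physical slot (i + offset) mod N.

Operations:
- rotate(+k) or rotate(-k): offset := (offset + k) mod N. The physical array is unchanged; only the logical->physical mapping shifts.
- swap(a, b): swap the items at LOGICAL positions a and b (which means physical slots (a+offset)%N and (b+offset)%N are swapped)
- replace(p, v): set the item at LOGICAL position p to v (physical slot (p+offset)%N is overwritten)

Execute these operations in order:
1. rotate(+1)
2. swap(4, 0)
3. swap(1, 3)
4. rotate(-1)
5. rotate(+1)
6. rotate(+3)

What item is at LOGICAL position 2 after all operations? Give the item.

After op 1 (rotate(+1)): offset=1, physical=[A,B,C,D,E], logical=[B,C,D,E,A]
After op 2 (swap(4, 0)): offset=1, physical=[B,A,C,D,E], logical=[A,C,D,E,B]
After op 3 (swap(1, 3)): offset=1, physical=[B,A,E,D,C], logical=[A,E,D,C,B]
After op 4 (rotate(-1)): offset=0, physical=[B,A,E,D,C], logical=[B,A,E,D,C]
After op 5 (rotate(+1)): offset=1, physical=[B,A,E,D,C], logical=[A,E,D,C,B]
After op 6 (rotate(+3)): offset=4, physical=[B,A,E,D,C], logical=[C,B,A,E,D]

Answer: A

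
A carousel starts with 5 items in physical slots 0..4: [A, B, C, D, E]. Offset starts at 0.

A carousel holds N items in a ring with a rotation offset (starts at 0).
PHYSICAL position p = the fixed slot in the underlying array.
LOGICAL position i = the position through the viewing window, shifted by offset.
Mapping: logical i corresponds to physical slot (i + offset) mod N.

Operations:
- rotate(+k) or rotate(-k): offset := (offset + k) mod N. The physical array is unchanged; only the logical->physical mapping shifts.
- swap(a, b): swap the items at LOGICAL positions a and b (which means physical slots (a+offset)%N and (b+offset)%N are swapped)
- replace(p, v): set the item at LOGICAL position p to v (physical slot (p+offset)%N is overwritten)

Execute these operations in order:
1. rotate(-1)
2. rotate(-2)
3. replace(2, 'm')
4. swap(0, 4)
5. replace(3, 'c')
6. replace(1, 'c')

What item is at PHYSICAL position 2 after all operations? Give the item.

After op 1 (rotate(-1)): offset=4, physical=[A,B,C,D,E], logical=[E,A,B,C,D]
After op 2 (rotate(-2)): offset=2, physical=[A,B,C,D,E], logical=[C,D,E,A,B]
After op 3 (replace(2, 'm')): offset=2, physical=[A,B,C,D,m], logical=[C,D,m,A,B]
After op 4 (swap(0, 4)): offset=2, physical=[A,C,B,D,m], logical=[B,D,m,A,C]
After op 5 (replace(3, 'c')): offset=2, physical=[c,C,B,D,m], logical=[B,D,m,c,C]
After op 6 (replace(1, 'c')): offset=2, physical=[c,C,B,c,m], logical=[B,c,m,c,C]

Answer: B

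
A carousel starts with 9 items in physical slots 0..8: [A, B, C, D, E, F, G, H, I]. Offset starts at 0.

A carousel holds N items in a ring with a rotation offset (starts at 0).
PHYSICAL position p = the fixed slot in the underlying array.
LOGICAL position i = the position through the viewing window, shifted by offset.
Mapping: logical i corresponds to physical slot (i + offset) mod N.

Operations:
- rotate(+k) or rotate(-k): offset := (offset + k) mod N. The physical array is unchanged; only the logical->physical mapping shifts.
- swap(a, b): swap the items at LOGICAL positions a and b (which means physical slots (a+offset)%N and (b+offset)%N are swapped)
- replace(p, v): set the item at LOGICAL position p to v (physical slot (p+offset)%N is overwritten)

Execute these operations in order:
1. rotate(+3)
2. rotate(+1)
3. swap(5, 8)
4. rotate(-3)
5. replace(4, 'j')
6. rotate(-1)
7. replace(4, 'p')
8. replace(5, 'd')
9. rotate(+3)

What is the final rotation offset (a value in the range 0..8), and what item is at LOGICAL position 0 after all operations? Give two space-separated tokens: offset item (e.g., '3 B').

After op 1 (rotate(+3)): offset=3, physical=[A,B,C,D,E,F,G,H,I], logical=[D,E,F,G,H,I,A,B,C]
After op 2 (rotate(+1)): offset=4, physical=[A,B,C,D,E,F,G,H,I], logical=[E,F,G,H,I,A,B,C,D]
After op 3 (swap(5, 8)): offset=4, physical=[D,B,C,A,E,F,G,H,I], logical=[E,F,G,H,I,D,B,C,A]
After op 4 (rotate(-3)): offset=1, physical=[D,B,C,A,E,F,G,H,I], logical=[B,C,A,E,F,G,H,I,D]
After op 5 (replace(4, 'j')): offset=1, physical=[D,B,C,A,E,j,G,H,I], logical=[B,C,A,E,j,G,H,I,D]
After op 6 (rotate(-1)): offset=0, physical=[D,B,C,A,E,j,G,H,I], logical=[D,B,C,A,E,j,G,H,I]
After op 7 (replace(4, 'p')): offset=0, physical=[D,B,C,A,p,j,G,H,I], logical=[D,B,C,A,p,j,G,H,I]
After op 8 (replace(5, 'd')): offset=0, physical=[D,B,C,A,p,d,G,H,I], logical=[D,B,C,A,p,d,G,H,I]
After op 9 (rotate(+3)): offset=3, physical=[D,B,C,A,p,d,G,H,I], logical=[A,p,d,G,H,I,D,B,C]

Answer: 3 A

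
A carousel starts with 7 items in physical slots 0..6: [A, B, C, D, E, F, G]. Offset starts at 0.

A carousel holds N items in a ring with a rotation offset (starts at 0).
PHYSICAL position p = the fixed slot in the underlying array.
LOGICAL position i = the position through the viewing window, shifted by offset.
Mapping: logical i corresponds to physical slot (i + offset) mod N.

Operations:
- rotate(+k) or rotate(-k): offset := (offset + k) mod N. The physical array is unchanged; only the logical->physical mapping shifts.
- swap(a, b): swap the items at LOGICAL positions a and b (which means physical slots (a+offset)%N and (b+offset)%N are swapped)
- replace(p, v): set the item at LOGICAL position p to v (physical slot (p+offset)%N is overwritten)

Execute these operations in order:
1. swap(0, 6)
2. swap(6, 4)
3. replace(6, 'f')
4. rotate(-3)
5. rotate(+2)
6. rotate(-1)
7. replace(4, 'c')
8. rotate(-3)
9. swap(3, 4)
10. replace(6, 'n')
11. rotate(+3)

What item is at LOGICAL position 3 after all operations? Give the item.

Answer: n

Derivation:
After op 1 (swap(0, 6)): offset=0, physical=[G,B,C,D,E,F,A], logical=[G,B,C,D,E,F,A]
After op 2 (swap(6, 4)): offset=0, physical=[G,B,C,D,A,F,E], logical=[G,B,C,D,A,F,E]
After op 3 (replace(6, 'f')): offset=0, physical=[G,B,C,D,A,F,f], logical=[G,B,C,D,A,F,f]
After op 4 (rotate(-3)): offset=4, physical=[G,B,C,D,A,F,f], logical=[A,F,f,G,B,C,D]
After op 5 (rotate(+2)): offset=6, physical=[G,B,C,D,A,F,f], logical=[f,G,B,C,D,A,F]
After op 6 (rotate(-1)): offset=5, physical=[G,B,C,D,A,F,f], logical=[F,f,G,B,C,D,A]
After op 7 (replace(4, 'c')): offset=5, physical=[G,B,c,D,A,F,f], logical=[F,f,G,B,c,D,A]
After op 8 (rotate(-3)): offset=2, physical=[G,B,c,D,A,F,f], logical=[c,D,A,F,f,G,B]
After op 9 (swap(3, 4)): offset=2, physical=[G,B,c,D,A,f,F], logical=[c,D,A,f,F,G,B]
After op 10 (replace(6, 'n')): offset=2, physical=[G,n,c,D,A,f,F], logical=[c,D,A,f,F,G,n]
After op 11 (rotate(+3)): offset=5, physical=[G,n,c,D,A,f,F], logical=[f,F,G,n,c,D,A]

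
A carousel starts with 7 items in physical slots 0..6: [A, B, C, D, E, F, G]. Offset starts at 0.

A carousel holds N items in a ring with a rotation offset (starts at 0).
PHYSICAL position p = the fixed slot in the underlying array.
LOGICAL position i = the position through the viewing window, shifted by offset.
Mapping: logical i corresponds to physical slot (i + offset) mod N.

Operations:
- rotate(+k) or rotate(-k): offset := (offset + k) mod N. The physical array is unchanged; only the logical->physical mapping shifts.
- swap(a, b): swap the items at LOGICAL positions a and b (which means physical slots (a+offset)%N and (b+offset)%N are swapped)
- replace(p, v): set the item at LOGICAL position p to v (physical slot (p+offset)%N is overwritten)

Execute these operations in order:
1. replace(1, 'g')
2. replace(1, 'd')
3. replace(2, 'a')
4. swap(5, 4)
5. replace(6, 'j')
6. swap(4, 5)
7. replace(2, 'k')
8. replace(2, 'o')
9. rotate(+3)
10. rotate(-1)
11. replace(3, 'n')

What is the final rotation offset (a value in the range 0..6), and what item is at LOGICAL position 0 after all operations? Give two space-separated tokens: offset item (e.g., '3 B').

Answer: 2 o

Derivation:
After op 1 (replace(1, 'g')): offset=0, physical=[A,g,C,D,E,F,G], logical=[A,g,C,D,E,F,G]
After op 2 (replace(1, 'd')): offset=0, physical=[A,d,C,D,E,F,G], logical=[A,d,C,D,E,F,G]
After op 3 (replace(2, 'a')): offset=0, physical=[A,d,a,D,E,F,G], logical=[A,d,a,D,E,F,G]
After op 4 (swap(5, 4)): offset=0, physical=[A,d,a,D,F,E,G], logical=[A,d,a,D,F,E,G]
After op 5 (replace(6, 'j')): offset=0, physical=[A,d,a,D,F,E,j], logical=[A,d,a,D,F,E,j]
After op 6 (swap(4, 5)): offset=0, physical=[A,d,a,D,E,F,j], logical=[A,d,a,D,E,F,j]
After op 7 (replace(2, 'k')): offset=0, physical=[A,d,k,D,E,F,j], logical=[A,d,k,D,E,F,j]
After op 8 (replace(2, 'o')): offset=0, physical=[A,d,o,D,E,F,j], logical=[A,d,o,D,E,F,j]
After op 9 (rotate(+3)): offset=3, physical=[A,d,o,D,E,F,j], logical=[D,E,F,j,A,d,o]
After op 10 (rotate(-1)): offset=2, physical=[A,d,o,D,E,F,j], logical=[o,D,E,F,j,A,d]
After op 11 (replace(3, 'n')): offset=2, physical=[A,d,o,D,E,n,j], logical=[o,D,E,n,j,A,d]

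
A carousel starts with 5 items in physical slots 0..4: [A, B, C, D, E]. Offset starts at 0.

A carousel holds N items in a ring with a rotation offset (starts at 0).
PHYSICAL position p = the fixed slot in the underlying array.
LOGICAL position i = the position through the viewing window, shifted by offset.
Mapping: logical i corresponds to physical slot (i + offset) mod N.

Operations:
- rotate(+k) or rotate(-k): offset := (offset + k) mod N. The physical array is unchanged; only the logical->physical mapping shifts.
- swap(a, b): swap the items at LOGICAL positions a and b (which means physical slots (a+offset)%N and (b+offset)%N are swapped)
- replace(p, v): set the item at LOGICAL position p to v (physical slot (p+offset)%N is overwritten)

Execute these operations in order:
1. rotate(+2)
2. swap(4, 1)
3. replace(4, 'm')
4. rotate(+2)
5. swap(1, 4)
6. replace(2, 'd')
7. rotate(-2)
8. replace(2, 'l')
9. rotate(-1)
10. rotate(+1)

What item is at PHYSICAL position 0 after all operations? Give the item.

After op 1 (rotate(+2)): offset=2, physical=[A,B,C,D,E], logical=[C,D,E,A,B]
After op 2 (swap(4, 1)): offset=2, physical=[A,D,C,B,E], logical=[C,B,E,A,D]
After op 3 (replace(4, 'm')): offset=2, physical=[A,m,C,B,E], logical=[C,B,E,A,m]
After op 4 (rotate(+2)): offset=4, physical=[A,m,C,B,E], logical=[E,A,m,C,B]
After op 5 (swap(1, 4)): offset=4, physical=[B,m,C,A,E], logical=[E,B,m,C,A]
After op 6 (replace(2, 'd')): offset=4, physical=[B,d,C,A,E], logical=[E,B,d,C,A]
After op 7 (rotate(-2)): offset=2, physical=[B,d,C,A,E], logical=[C,A,E,B,d]
After op 8 (replace(2, 'l')): offset=2, physical=[B,d,C,A,l], logical=[C,A,l,B,d]
After op 9 (rotate(-1)): offset=1, physical=[B,d,C,A,l], logical=[d,C,A,l,B]
After op 10 (rotate(+1)): offset=2, physical=[B,d,C,A,l], logical=[C,A,l,B,d]

Answer: B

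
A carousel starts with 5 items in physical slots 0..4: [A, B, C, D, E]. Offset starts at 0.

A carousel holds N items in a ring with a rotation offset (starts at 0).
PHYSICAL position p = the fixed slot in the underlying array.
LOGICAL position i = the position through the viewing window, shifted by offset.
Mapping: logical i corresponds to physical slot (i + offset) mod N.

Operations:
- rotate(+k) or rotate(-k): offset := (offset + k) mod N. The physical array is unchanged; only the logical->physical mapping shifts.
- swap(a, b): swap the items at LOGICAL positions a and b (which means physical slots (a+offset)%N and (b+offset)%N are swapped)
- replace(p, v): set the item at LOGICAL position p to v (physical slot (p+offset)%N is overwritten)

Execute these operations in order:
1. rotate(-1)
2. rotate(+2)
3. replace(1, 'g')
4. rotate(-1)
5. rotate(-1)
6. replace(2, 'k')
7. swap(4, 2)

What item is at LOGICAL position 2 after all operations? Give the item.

After op 1 (rotate(-1)): offset=4, physical=[A,B,C,D,E], logical=[E,A,B,C,D]
After op 2 (rotate(+2)): offset=1, physical=[A,B,C,D,E], logical=[B,C,D,E,A]
After op 3 (replace(1, 'g')): offset=1, physical=[A,B,g,D,E], logical=[B,g,D,E,A]
After op 4 (rotate(-1)): offset=0, physical=[A,B,g,D,E], logical=[A,B,g,D,E]
After op 5 (rotate(-1)): offset=4, physical=[A,B,g,D,E], logical=[E,A,B,g,D]
After op 6 (replace(2, 'k')): offset=4, physical=[A,k,g,D,E], logical=[E,A,k,g,D]
After op 7 (swap(4, 2)): offset=4, physical=[A,D,g,k,E], logical=[E,A,D,g,k]

Answer: D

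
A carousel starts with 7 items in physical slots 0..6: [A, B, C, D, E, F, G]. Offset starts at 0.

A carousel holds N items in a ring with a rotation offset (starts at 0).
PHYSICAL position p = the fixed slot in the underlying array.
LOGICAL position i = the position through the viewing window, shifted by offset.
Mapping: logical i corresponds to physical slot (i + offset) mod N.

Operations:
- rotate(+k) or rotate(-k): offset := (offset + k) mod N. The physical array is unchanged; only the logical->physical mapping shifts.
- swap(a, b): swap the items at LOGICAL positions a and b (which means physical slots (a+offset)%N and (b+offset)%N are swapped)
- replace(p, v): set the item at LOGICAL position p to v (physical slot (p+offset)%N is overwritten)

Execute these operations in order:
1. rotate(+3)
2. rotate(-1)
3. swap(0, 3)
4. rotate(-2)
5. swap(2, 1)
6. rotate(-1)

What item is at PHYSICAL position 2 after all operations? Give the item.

Answer: B

Derivation:
After op 1 (rotate(+3)): offset=3, physical=[A,B,C,D,E,F,G], logical=[D,E,F,G,A,B,C]
After op 2 (rotate(-1)): offset=2, physical=[A,B,C,D,E,F,G], logical=[C,D,E,F,G,A,B]
After op 3 (swap(0, 3)): offset=2, physical=[A,B,F,D,E,C,G], logical=[F,D,E,C,G,A,B]
After op 4 (rotate(-2)): offset=0, physical=[A,B,F,D,E,C,G], logical=[A,B,F,D,E,C,G]
After op 5 (swap(2, 1)): offset=0, physical=[A,F,B,D,E,C,G], logical=[A,F,B,D,E,C,G]
After op 6 (rotate(-1)): offset=6, physical=[A,F,B,D,E,C,G], logical=[G,A,F,B,D,E,C]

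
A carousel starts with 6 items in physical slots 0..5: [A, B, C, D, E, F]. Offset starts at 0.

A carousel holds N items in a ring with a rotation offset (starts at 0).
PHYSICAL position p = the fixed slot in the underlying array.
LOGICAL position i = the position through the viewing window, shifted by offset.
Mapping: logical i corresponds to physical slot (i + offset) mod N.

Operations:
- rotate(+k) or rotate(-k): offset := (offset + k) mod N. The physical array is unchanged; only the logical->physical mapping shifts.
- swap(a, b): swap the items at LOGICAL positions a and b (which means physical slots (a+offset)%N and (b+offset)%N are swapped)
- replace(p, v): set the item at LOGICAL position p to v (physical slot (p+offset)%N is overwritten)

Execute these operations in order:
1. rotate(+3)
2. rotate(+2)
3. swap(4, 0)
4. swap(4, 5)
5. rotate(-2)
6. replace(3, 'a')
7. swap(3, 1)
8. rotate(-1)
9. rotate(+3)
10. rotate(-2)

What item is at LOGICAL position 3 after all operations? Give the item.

Answer: F

Derivation:
After op 1 (rotate(+3)): offset=3, physical=[A,B,C,D,E,F], logical=[D,E,F,A,B,C]
After op 2 (rotate(+2)): offset=5, physical=[A,B,C,D,E,F], logical=[F,A,B,C,D,E]
After op 3 (swap(4, 0)): offset=5, physical=[A,B,C,F,E,D], logical=[D,A,B,C,F,E]
After op 4 (swap(4, 5)): offset=5, physical=[A,B,C,E,F,D], logical=[D,A,B,C,E,F]
After op 5 (rotate(-2)): offset=3, physical=[A,B,C,E,F,D], logical=[E,F,D,A,B,C]
After op 6 (replace(3, 'a')): offset=3, physical=[a,B,C,E,F,D], logical=[E,F,D,a,B,C]
After op 7 (swap(3, 1)): offset=3, physical=[F,B,C,E,a,D], logical=[E,a,D,F,B,C]
After op 8 (rotate(-1)): offset=2, physical=[F,B,C,E,a,D], logical=[C,E,a,D,F,B]
After op 9 (rotate(+3)): offset=5, physical=[F,B,C,E,a,D], logical=[D,F,B,C,E,a]
After op 10 (rotate(-2)): offset=3, physical=[F,B,C,E,a,D], logical=[E,a,D,F,B,C]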